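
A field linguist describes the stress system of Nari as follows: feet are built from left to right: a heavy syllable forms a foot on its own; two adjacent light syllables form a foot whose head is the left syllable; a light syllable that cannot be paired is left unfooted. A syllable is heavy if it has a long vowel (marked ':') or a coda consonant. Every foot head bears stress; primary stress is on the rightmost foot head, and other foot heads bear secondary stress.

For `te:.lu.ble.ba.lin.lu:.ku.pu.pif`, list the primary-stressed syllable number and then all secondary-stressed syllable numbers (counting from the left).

Weights: 1 te: H, 2 lu L, 3 ble L, 4 ba L, 5 lin H, 6 lu: H, 7 ku L, 8 pu L, 9 pif H.
Parse left to right (heavy = foot alone; LL = one foot; stranded L unfooted): (ˈte:) (ˈlu.ble) ba (ˈlin) (ˈlu:) (ˈku.pu) (ˈpif).
Foot heads: 1, 2, 5, 6, 7, 9.
Primary stress on the rightmost head = syllable 9.
Secondary stress on 1, 2, 5, 6, 7: ˌte:.ˌlu.ble.ba.ˌlin.ˌlu:.ˌku.pu.ˈpif.

primary 9, secondary 1, 2, 5, 6, 7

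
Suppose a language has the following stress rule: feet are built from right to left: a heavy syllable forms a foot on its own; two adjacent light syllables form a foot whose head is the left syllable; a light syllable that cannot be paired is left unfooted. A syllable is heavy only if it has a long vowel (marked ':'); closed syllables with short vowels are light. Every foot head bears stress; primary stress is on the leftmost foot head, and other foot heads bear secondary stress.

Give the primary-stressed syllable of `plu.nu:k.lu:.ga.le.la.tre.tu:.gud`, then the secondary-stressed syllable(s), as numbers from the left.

primary 2, secondary 3, 4, 6, 8

Weights: 1 plu L, 2 nu:k H, 3 lu: H, 4 ga L, 5 le L, 6 la L, 7 tre L, 8 tu: H, 9 gud L.
Parse right to left (heavy = foot alone; LL = one foot; stranded L unfooted): plu (ˈnu:k) (ˈlu:) (ˈga.le) (ˈla.tre) (ˈtu:) gud.
Foot heads: 2, 3, 4, 6, 8.
Primary stress on the leftmost head = syllable 2.
Secondary stress on 3, 4, 6, 8: plu.ˈnu:k.ˌlu:.ˌga.le.ˌla.tre.ˌtu:.gud.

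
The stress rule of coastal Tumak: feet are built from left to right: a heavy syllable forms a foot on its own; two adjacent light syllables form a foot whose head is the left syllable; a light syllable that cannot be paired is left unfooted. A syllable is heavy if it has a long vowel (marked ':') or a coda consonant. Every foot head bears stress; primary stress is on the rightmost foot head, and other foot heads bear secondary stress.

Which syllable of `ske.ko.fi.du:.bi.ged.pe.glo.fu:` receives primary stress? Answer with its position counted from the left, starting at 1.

Weights: 1 ske L, 2 ko L, 3 fi L, 4 du: H, 5 bi L, 6 ged H, 7 pe L, 8 glo L, 9 fu: H.
Parse left to right (heavy = foot alone; LL = one foot; stranded L unfooted): (ˈske.ko) fi (ˈdu:) bi (ˈged) (ˈpe.glo) (ˈfu:).
Foot heads: 1, 4, 6, 7, 9.
Primary stress on the rightmost head = syllable 9.
Primary stress: syllable 9 → ske.ko.fi.du:.bi.ged.pe.glo.ˈfu:.

9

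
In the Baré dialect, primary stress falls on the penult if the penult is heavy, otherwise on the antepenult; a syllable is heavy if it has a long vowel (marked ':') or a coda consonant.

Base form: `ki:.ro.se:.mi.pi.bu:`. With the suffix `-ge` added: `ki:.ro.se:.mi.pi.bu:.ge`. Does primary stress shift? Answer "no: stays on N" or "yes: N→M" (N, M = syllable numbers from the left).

yes: 4→6

Base `ki:.ro.se:.mi.pi.bu:` (6 syllables):
  Weights: 4 mi L, 5 pi L, 6 bu: H.
  The penult (syllable 5, pi) is light, so stress falls on the antepenult (syllable 4, mi).
  → primary stress on syllable 4.
Suffixed `ki:.ro.se:.mi.pi.bu:.ge` (7 syllables):
  Weights: 5 pi L, 6 bu: H, 7 ge L.
  The penult (syllable 6, bu:) is heavy, so it takes stress.
  → primary stress on syllable 6.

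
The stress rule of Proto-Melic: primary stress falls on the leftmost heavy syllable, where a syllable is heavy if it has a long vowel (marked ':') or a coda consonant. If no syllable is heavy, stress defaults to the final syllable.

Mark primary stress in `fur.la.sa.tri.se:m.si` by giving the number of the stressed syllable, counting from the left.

Weights: 1 fur H, 2 la L, 3 sa L, 4 tri L, 5 se:m H, 6 si L.
Heavy syllables in the domain: 1, 5. The leftmost is syllable 1 (fur).
Primary stress: syllable 1 → ˈfur.la.sa.tri.se:m.si.

1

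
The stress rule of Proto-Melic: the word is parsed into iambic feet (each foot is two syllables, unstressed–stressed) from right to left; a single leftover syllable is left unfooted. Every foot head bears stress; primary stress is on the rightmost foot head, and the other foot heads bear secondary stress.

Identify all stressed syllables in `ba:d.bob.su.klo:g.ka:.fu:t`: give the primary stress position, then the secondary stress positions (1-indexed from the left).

primary 6, secondary 2, 4

Parse right to left into iambic (σˈσ) feet: (ba:d.ˈbob) (su.ˈklo:g) (ka:.ˈfu:t).
Foot heads (stressed positions): 2, 4, 6.
End Rule Rightmost: primary stress on the rightmost head = syllable 6.
Secondary stress on 2, 4: ba:d.ˌbob.su.ˌklo:g.ka:.ˈfu:t.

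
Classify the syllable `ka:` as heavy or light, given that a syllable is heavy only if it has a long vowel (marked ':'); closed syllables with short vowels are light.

`ka:`: long vowel, open (no coda). Long vowel → heavy.

heavy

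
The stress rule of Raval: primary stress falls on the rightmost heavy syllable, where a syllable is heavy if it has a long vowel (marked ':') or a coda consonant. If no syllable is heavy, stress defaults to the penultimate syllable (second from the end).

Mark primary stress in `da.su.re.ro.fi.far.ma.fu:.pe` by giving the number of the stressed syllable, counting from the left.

Weights: 1 da L, 2 su L, 3 re L, 4 ro L, 5 fi L, 6 far H, 7 ma L, 8 fu: H, 9 pe L.
Heavy syllables in the domain: 6, 8. The rightmost is syllable 8 (fu:).
Primary stress: syllable 8 → da.su.re.ro.fi.far.ma.ˈfu:.pe.

8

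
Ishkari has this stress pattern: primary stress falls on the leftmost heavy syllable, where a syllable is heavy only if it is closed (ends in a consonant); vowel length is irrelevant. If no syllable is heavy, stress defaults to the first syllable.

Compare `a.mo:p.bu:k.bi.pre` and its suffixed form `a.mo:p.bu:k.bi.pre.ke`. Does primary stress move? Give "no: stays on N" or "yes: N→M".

no: stays on 2

Base `a.mo:p.bu:k.bi.pre` (5 syllables):
  Weights: 1 a L, 2 mo:p H, 3 bu:k H, 4 bi L, 5 pre L.
  Heavy syllables in the domain: 2, 3. The leftmost is syllable 2 (mo:p).
  → primary stress on syllable 2.
Suffixed `a.mo:p.bu:k.bi.pre.ke` (6 syllables):
  Weights: 1 a L, 2 mo:p H, 3 bu:k H, 4 bi L, 5 pre L, 6 ke L.
  Heavy syllables in the domain: 2, 3. The leftmost is syllable 2 (mo:p).
  → primary stress on syllable 2.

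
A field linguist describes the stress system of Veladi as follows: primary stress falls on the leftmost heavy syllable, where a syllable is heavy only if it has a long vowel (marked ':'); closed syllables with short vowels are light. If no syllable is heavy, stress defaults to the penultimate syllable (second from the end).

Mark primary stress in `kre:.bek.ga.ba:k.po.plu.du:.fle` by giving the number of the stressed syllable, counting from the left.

Weights: 1 kre: H, 2 bek L, 3 ga L, 4 ba:k H, 5 po L, 6 plu L, 7 du: H, 8 fle L.
Heavy syllables in the domain: 1, 4, 7. The leftmost is syllable 1 (kre:).
Primary stress: syllable 1 → ˈkre:.bek.ga.ba:k.po.plu.du:.fle.

1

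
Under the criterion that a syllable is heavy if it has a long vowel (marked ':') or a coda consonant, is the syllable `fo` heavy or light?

light

`fo`: short vowel, open (no coda). Short vowel, open → light.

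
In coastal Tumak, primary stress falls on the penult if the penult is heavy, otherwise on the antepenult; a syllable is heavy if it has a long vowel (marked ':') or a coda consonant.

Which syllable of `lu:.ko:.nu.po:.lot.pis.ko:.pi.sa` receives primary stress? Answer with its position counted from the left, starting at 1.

Weights: 7 ko: H, 8 pi L, 9 sa L.
The penult (syllable 8, pi) is light, so stress falls on the antepenult (syllable 7, ko:).
Primary stress: syllable 7 → lu:.ko:.nu.po:.lot.pis.ˈko:.pi.sa.

7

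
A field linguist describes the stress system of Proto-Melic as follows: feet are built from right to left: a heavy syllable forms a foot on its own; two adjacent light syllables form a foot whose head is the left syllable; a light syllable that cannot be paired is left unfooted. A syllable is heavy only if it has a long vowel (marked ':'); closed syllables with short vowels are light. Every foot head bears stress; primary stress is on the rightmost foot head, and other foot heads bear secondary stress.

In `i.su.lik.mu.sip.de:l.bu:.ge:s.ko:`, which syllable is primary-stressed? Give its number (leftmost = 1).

Weights: 1 i L, 2 su L, 3 lik L, 4 mu L, 5 sip L, 6 de:l H, 7 bu: H, 8 ge:s H, 9 ko: H.
Parse right to left (heavy = foot alone; LL = one foot; stranded L unfooted): i (ˈsu.lik) (ˈmu.sip) (ˈde:l) (ˈbu:) (ˈge:s) (ˈko:).
Foot heads: 2, 4, 6, 7, 8, 9.
Primary stress on the rightmost head = syllable 9.
Primary stress: syllable 9 → i.su.lik.mu.sip.de:l.bu:.ge:s.ˈko:.

9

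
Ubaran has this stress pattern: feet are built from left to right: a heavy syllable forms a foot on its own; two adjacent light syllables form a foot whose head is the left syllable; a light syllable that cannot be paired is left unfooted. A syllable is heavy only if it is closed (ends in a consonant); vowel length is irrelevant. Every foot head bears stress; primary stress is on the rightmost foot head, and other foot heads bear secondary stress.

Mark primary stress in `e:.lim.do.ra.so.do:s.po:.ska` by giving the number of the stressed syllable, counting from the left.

Weights: 1 e: L, 2 lim H, 3 do L, 4 ra L, 5 so L, 6 do:s H, 7 po: L, 8 ska L.
Parse left to right (heavy = foot alone; LL = one foot; stranded L unfooted): e: (ˈlim) (ˈdo.ra) so (ˈdo:s) (ˈpo:.ska).
Foot heads: 2, 3, 6, 7.
Primary stress on the rightmost head = syllable 7.
Primary stress: syllable 7 → e:.lim.do.ra.so.do:s.ˈpo:.ska.

7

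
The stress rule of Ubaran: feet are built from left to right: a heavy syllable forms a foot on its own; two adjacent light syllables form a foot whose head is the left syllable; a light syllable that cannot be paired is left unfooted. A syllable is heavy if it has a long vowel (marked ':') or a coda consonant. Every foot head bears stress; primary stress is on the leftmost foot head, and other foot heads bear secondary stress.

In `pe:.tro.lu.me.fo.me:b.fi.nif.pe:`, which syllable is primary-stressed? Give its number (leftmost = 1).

1

Weights: 1 pe: H, 2 tro L, 3 lu L, 4 me L, 5 fo L, 6 me:b H, 7 fi L, 8 nif H, 9 pe: H.
Parse left to right (heavy = foot alone; LL = one foot; stranded L unfooted): (ˈpe:) (ˈtro.lu) (ˈme.fo) (ˈme:b) fi (ˈnif) (ˈpe:).
Foot heads: 1, 2, 4, 6, 8, 9.
Primary stress on the leftmost head = syllable 1.
Primary stress: syllable 1 → ˈpe:.tro.lu.me.fo.me:b.fi.nif.pe:.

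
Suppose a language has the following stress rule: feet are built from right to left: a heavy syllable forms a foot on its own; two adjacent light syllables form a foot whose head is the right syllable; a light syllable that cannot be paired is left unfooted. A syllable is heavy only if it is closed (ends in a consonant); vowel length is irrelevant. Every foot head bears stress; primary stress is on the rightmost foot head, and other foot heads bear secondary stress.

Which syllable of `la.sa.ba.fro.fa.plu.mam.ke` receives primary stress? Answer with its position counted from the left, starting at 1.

7

Weights: 1 la L, 2 sa L, 3 ba L, 4 fro L, 5 fa L, 6 plu L, 7 mam H, 8 ke L.
Parse right to left (heavy = foot alone; LL = one foot; stranded L unfooted): (la.ˈsa) (ba.ˈfro) (fa.ˈplu) (ˈmam) ke.
Foot heads: 2, 4, 6, 7.
Primary stress on the rightmost head = syllable 7.
Primary stress: syllable 7 → la.sa.ba.fro.fa.plu.ˈmam.ke.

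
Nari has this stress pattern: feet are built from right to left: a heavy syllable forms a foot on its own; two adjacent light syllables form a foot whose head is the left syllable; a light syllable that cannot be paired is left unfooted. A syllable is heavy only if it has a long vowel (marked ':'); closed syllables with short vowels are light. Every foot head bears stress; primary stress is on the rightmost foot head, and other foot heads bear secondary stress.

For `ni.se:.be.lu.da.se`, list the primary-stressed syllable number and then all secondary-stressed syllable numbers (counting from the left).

primary 5, secondary 2, 3

Weights: 1 ni L, 2 se: H, 3 be L, 4 lu L, 5 da L, 6 se L.
Parse right to left (heavy = foot alone; LL = one foot; stranded L unfooted): ni (ˈse:) (ˈbe.lu) (ˈda.se).
Foot heads: 2, 3, 5.
Primary stress on the rightmost head = syllable 5.
Secondary stress on 2, 3: ni.ˌse:.ˌbe.lu.ˈda.se.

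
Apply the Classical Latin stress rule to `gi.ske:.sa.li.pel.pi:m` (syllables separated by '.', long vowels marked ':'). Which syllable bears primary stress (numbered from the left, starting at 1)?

Classical Latin: stress the penult if heavy (long vowel or closed), else the antepenult.
Weights: 4 li L, 5 pel H, 6 pi:m H.
The penult (syllable 5, pel) is heavy, so it takes stress.
Stress on syllable 5: gi.ske:.sa.li.ˈpel.pi:m.

5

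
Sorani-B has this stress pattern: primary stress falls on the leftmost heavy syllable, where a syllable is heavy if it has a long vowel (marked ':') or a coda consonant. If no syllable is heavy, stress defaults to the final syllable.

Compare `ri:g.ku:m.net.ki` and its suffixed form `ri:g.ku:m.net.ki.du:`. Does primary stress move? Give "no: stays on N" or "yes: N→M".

Base `ri:g.ku:m.net.ki` (4 syllables):
  Weights: 1 ri:g H, 2 ku:m H, 3 net H, 4 ki L.
  Heavy syllables in the domain: 1, 2, 3. The leftmost is syllable 1 (ri:g).
  → primary stress on syllable 1.
Suffixed `ri:g.ku:m.net.ki.du:` (5 syllables):
  Weights: 1 ri:g H, 2 ku:m H, 3 net H, 4 ki L, 5 du: H.
  Heavy syllables in the domain: 1, 2, 3, 5. The leftmost is syllable 1 (ri:g).
  → primary stress on syllable 1.

no: stays on 1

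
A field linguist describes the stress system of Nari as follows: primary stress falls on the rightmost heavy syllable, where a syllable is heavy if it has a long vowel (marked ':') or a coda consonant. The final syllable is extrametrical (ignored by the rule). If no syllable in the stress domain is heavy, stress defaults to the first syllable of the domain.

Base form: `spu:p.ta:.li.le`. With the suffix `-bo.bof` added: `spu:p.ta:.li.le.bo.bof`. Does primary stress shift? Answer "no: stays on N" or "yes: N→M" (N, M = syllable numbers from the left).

no: stays on 2

Base `spu:p.ta:.li.le` (4 syllables):
  The final syllable (4, le) is extrametrical; the stress domain is syllables 1–3.
  Weights: 1 spu:p H, 2 ta: H, 3 li L.
  Heavy syllables in the domain: 1, 2. The rightmost is syllable 2 (ta:).
  → primary stress on syllable 2.
Suffixed `spu:p.ta:.li.le.bo.bof` (6 syllables):
  The final syllable (6, bof) is extrametrical; the stress domain is syllables 1–5.
  Weights: 1 spu:p H, 2 ta: H, 3 li L, 4 le L, 5 bo L.
  Heavy syllables in the domain: 1, 2. The rightmost is syllable 2 (ta:).
  → primary stress on syllable 2.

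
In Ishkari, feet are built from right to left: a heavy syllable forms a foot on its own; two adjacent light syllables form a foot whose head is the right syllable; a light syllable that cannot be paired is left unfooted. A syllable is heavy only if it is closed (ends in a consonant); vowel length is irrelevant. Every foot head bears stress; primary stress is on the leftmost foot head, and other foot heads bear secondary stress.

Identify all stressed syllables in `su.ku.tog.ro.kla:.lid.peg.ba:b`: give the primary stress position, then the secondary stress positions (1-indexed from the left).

primary 2, secondary 3, 5, 6, 7, 8

Weights: 1 su L, 2 ku L, 3 tog H, 4 ro L, 5 kla: L, 6 lid H, 7 peg H, 8 ba:b H.
Parse right to left (heavy = foot alone; LL = one foot; stranded L unfooted): (su.ˈku) (ˈtog) (ro.ˈkla:) (ˈlid) (ˈpeg) (ˈba:b).
Foot heads: 2, 3, 5, 6, 7, 8.
Primary stress on the leftmost head = syllable 2.
Secondary stress on 3, 5, 6, 7, 8: su.ˈku.ˌtog.ro.ˌkla:.ˌlid.ˌpeg.ˌba:b.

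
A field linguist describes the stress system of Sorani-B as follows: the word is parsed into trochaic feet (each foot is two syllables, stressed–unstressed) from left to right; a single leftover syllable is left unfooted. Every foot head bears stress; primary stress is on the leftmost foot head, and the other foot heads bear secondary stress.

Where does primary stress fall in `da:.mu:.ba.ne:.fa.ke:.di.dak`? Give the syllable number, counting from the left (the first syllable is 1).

1

Parse left to right into trochaic (ˈσσ) feet: (ˈda:.mu:) (ˈba.ne:) (ˈfa.ke:) (ˈdi.dak).
Foot heads (stressed positions): 1, 3, 5, 7.
End Rule Leftmost: primary stress on the leftmost head = syllable 1.
Primary stress: syllable 1 → ˈda:.mu:.ba.ne:.fa.ke:.di.dak.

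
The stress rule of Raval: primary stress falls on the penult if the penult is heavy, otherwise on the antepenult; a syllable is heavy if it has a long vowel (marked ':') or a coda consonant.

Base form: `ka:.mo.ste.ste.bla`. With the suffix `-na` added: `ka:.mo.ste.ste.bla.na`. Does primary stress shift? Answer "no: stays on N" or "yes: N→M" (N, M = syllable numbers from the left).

Base `ka:.mo.ste.ste.bla` (5 syllables):
  Weights: 3 ste L, 4 ste L, 5 bla L.
  The penult (syllable 4, ste) is light, so stress falls on the antepenult (syllable 3, ste).
  → primary stress on syllable 3.
Suffixed `ka:.mo.ste.ste.bla.na` (6 syllables):
  Weights: 4 ste L, 5 bla L, 6 na L.
  The penult (syllable 5, bla) is light, so stress falls on the antepenult (syllable 4, ste).
  → primary stress on syllable 4.

yes: 3→4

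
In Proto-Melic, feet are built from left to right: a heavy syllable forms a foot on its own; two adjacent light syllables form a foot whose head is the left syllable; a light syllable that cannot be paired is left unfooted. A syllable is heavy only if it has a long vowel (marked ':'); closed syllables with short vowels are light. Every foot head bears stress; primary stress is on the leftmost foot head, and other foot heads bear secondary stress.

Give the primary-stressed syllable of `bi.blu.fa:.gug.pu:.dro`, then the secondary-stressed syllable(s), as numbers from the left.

primary 1, secondary 3, 5

Weights: 1 bi L, 2 blu L, 3 fa: H, 4 gug L, 5 pu: H, 6 dro L.
Parse left to right (heavy = foot alone; LL = one foot; stranded L unfooted): (ˈbi.blu) (ˈfa:) gug (ˈpu:) dro.
Foot heads: 1, 3, 5.
Primary stress on the leftmost head = syllable 1.
Secondary stress on 3, 5: ˈbi.blu.ˌfa:.gug.ˌpu:.dro.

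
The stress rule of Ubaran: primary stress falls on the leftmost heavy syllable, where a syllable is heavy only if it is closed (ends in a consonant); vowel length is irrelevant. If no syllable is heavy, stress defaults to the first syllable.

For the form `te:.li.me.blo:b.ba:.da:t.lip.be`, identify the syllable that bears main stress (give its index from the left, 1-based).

4

Weights: 1 te: L, 2 li L, 3 me L, 4 blo:b H, 5 ba: L, 6 da:t H, 7 lip H, 8 be L.
Heavy syllables in the domain: 4, 6, 7. The leftmost is syllable 4 (blo:b).
Primary stress: syllable 4 → te:.li.me.ˈblo:b.ba:.da:t.lip.be.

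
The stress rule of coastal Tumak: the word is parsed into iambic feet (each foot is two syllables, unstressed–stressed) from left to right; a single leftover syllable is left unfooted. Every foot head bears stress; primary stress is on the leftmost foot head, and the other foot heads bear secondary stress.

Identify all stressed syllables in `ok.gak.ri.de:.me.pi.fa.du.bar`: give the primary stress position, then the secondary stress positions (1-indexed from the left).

primary 2, secondary 4, 6, 8

Parse left to right into iambic (σˈσ) feet: (ok.ˈgak) (ri.ˈde:) (me.ˈpi) (fa.ˈdu) bar. Syllable 9 is left unfooted.
Foot heads (stressed positions): 2, 4, 6, 8.
End Rule Leftmost: primary stress on the leftmost head = syllable 2.
Secondary stress on 4, 6, 8: ok.ˈgak.ri.ˌde:.me.ˌpi.fa.ˌdu.bar.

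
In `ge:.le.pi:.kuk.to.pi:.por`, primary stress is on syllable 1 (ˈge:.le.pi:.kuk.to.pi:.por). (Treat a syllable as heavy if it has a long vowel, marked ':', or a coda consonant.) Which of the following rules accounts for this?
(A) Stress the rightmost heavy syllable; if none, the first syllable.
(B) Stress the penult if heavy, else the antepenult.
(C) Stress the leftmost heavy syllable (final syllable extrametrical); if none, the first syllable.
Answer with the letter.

Rule A → syllable 7 (observed: 1).
Rule B → syllable 6 (observed: 1).
Rule C → syllable 1 ✓.

C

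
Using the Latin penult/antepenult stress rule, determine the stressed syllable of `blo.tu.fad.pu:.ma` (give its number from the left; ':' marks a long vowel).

Classical Latin: stress the penult if heavy (long vowel or closed), else the antepenult.
Weights: 3 fad H, 4 pu: H, 5 ma L.
The penult (syllable 4, pu:) is heavy, so it takes stress.
Stress on syllable 4: blo.tu.fad.ˈpu:.ma.

4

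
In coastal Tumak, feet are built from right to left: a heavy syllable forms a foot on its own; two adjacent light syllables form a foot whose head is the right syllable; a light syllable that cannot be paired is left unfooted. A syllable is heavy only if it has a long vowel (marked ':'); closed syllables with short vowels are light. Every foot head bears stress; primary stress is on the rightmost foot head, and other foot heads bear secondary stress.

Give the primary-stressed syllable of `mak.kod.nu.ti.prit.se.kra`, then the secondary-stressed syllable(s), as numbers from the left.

Weights: 1 mak L, 2 kod L, 3 nu L, 4 ti L, 5 prit L, 6 se L, 7 kra L.
Parse right to left (heavy = foot alone; LL = one foot; stranded L unfooted): mak (kod.ˈnu) (ti.ˈprit) (se.ˈkra).
Foot heads: 3, 5, 7.
Primary stress on the rightmost head = syllable 7.
Secondary stress on 3, 5: mak.kod.ˌnu.ti.ˌprit.se.ˈkra.

primary 7, secondary 3, 5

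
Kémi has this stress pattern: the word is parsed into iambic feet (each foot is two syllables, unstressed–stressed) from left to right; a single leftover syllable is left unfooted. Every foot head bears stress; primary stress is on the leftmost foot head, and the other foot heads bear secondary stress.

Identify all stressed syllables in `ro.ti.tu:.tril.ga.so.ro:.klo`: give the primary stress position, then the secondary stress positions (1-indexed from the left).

Parse left to right into iambic (σˈσ) feet: (ro.ˈti) (tu:.ˈtril) (ga.ˈso) (ro:.ˈklo).
Foot heads (stressed positions): 2, 4, 6, 8.
End Rule Leftmost: primary stress on the leftmost head = syllable 2.
Secondary stress on 4, 6, 8: ro.ˈti.tu:.ˌtril.ga.ˌso.ro:.ˌklo.

primary 2, secondary 4, 6, 8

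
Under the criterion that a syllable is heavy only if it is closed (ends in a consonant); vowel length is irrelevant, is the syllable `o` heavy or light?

light

`o`: short vowel, open (no coda). Open (no coda) → light.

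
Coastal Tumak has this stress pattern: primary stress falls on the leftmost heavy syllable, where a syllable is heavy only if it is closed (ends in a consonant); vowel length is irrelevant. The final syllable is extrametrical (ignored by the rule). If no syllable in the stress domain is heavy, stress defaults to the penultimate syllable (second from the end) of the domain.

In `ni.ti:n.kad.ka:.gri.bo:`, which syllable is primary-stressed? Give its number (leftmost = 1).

The final syllable (6, bo:) is extrametrical; the stress domain is syllables 1–5.
Weights: 1 ni L, 2 ti:n H, 3 kad H, 4 ka: L, 5 gri L.
Heavy syllables in the domain: 2, 3. The leftmost is syllable 2 (ti:n).
Primary stress: syllable 2 → ni.ˈti:n.kad.ka:.gri.bo:.

2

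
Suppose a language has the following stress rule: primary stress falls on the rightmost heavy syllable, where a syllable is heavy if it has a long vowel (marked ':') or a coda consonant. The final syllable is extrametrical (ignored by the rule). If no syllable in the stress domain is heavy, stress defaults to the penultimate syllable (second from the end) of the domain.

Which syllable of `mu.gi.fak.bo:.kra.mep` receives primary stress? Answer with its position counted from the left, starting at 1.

The final syllable (6, mep) is extrametrical; the stress domain is syllables 1–5.
Weights: 1 mu L, 2 gi L, 3 fak H, 4 bo: H, 5 kra L.
Heavy syllables in the domain: 3, 4. The rightmost is syllable 4 (bo:).
Primary stress: syllable 4 → mu.gi.fak.ˈbo:.kra.mep.

4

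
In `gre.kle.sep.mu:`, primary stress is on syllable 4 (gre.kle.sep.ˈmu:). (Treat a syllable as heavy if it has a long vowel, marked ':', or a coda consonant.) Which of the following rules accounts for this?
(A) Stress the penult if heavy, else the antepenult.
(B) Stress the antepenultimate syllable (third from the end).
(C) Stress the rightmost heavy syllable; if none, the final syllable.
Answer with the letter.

Rule A → syllable 3 (observed: 4).
Rule B → syllable 2 (observed: 4).
Rule C → syllable 4 ✓.

C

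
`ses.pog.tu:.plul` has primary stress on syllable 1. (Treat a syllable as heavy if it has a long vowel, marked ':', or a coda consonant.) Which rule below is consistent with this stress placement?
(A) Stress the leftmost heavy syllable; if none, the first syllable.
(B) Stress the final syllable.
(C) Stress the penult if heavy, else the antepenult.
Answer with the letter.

Rule A → syllable 1 ✓.
Rule B → syllable 4 (observed: 1).
Rule C → syllable 3 (observed: 1).

A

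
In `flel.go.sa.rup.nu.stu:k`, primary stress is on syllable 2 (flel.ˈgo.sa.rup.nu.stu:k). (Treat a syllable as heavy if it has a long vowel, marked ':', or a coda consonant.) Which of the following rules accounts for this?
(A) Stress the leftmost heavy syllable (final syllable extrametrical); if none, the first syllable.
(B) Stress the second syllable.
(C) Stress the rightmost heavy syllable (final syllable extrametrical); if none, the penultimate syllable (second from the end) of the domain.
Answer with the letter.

B

Rule A → syllable 1 (observed: 2).
Rule B → syllable 2 ✓.
Rule C → syllable 4 (observed: 2).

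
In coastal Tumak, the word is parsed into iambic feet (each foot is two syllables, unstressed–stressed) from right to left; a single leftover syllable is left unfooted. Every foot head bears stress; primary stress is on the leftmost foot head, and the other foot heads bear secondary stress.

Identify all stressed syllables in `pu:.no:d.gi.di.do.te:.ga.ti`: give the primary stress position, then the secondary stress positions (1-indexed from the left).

primary 2, secondary 4, 6, 8

Parse right to left into iambic (σˈσ) feet: (pu:.ˈno:d) (gi.ˈdi) (do.ˈte:) (ga.ˈti).
Foot heads (stressed positions): 2, 4, 6, 8.
End Rule Leftmost: primary stress on the leftmost head = syllable 2.
Secondary stress on 4, 6, 8: pu:.ˈno:d.gi.ˌdi.do.ˌte:.ga.ˌti.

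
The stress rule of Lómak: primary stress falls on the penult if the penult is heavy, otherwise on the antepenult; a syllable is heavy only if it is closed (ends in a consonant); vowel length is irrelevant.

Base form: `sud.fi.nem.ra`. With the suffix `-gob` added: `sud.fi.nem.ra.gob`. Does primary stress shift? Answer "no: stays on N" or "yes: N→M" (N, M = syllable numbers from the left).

Base `sud.fi.nem.ra` (4 syllables):
  Weights: 2 fi L, 3 nem H, 4 ra L.
  The penult (syllable 3, nem) is heavy, so it takes stress.
  → primary stress on syllable 3.
Suffixed `sud.fi.nem.ra.gob` (5 syllables):
  Weights: 3 nem H, 4 ra L, 5 gob H.
  The penult (syllable 4, ra) is light, so stress falls on the antepenult (syllable 3, nem).
  → primary stress on syllable 3.

no: stays on 3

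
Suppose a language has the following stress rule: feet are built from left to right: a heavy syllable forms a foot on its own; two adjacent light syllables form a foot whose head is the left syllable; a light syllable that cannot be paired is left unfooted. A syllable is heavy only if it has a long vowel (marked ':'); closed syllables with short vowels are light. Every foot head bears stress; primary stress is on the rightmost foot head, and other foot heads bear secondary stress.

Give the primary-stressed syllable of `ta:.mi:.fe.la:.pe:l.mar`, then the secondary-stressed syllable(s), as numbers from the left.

Weights: 1 ta: H, 2 mi: H, 3 fe L, 4 la: H, 5 pe:l H, 6 mar L.
Parse left to right (heavy = foot alone; LL = one foot; stranded L unfooted): (ˈta:) (ˈmi:) fe (ˈla:) (ˈpe:l) mar.
Foot heads: 1, 2, 4, 5.
Primary stress on the rightmost head = syllable 5.
Secondary stress on 1, 2, 4: ˌta:.ˌmi:.fe.ˌla:.ˈpe:l.mar.

primary 5, secondary 1, 2, 4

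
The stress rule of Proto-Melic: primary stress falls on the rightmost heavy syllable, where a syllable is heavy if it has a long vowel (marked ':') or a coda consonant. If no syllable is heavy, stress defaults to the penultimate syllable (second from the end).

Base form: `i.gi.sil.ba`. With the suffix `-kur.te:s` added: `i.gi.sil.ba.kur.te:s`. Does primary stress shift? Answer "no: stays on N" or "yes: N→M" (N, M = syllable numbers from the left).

yes: 3→6

Base `i.gi.sil.ba` (4 syllables):
  Weights: 1 i L, 2 gi L, 3 sil H, 4 ba L.
  Heavy syllables in the domain: 3. The rightmost is syllable 3 (sil).
  → primary stress on syllable 3.
Suffixed `i.gi.sil.ba.kur.te:s` (6 syllables):
  Weights: 1 i L, 2 gi L, 3 sil H, 4 ba L, 5 kur H, 6 te:s H.
  Heavy syllables in the domain: 3, 5, 6. The rightmost is syllable 6 (te:s).
  → primary stress on syllable 6.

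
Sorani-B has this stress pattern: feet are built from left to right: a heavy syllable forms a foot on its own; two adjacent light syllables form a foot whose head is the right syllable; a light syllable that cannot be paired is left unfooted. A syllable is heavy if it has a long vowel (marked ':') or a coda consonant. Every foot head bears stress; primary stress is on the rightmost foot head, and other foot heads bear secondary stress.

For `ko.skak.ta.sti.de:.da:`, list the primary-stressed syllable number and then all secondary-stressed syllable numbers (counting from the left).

Weights: 1 ko L, 2 skak H, 3 ta L, 4 sti L, 5 de: H, 6 da: H.
Parse left to right (heavy = foot alone; LL = one foot; stranded L unfooted): ko (ˈskak) (ta.ˈsti) (ˈde:) (ˈda:).
Foot heads: 2, 4, 5, 6.
Primary stress on the rightmost head = syllable 6.
Secondary stress on 2, 4, 5: ko.ˌskak.ta.ˌsti.ˌde:.ˈda:.

primary 6, secondary 2, 4, 5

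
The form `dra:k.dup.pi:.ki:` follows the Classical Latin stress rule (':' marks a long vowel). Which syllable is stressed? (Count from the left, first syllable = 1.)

3

Classical Latin: stress the penult if heavy (long vowel or closed), else the antepenult.
Weights: 2 dup H, 3 pi: H, 4 ki: H.
The penult (syllable 3, pi:) is heavy, so it takes stress.
Stress on syllable 3: dra:k.dup.ˈpi:.ki:.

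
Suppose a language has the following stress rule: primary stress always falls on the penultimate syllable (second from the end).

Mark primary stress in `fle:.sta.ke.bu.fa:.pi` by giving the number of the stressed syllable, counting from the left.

The word has 6 syllables; the penultimate syllable (second from the end) is syllable 5 (fa:).
Primary stress: syllable 5 → fle:.sta.ke.bu.ˈfa:.pi.

5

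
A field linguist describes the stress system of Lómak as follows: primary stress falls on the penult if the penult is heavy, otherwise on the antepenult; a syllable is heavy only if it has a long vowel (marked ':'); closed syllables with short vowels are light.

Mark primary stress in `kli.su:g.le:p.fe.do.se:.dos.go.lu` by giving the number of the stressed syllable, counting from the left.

Weights: 7 dos L, 8 go L, 9 lu L.
The penult (syllable 8, go) is light, so stress falls on the antepenult (syllable 7, dos).
Primary stress: syllable 7 → kli.su:g.le:p.fe.do.se:.ˈdos.go.lu.

7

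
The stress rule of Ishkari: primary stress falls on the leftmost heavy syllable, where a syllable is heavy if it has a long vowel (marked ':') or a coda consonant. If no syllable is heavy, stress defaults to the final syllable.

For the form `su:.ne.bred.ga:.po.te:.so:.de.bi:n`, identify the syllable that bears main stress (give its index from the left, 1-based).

Weights: 1 su: H, 2 ne L, 3 bred H, 4 ga: H, 5 po L, 6 te: H, 7 so: H, 8 de L, 9 bi:n H.
Heavy syllables in the domain: 1, 3, 4, 6, 7, 9. The leftmost is syllable 1 (su:).
Primary stress: syllable 1 → ˈsu:.ne.bred.ga:.po.te:.so:.de.bi:n.

1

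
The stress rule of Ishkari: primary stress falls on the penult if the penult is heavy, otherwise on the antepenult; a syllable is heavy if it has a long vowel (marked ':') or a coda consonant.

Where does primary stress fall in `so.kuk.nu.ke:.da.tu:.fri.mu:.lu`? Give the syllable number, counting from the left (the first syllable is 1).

8

Weights: 7 fri L, 8 mu: H, 9 lu L.
The penult (syllable 8, mu:) is heavy, so it takes stress.
Primary stress: syllable 8 → so.kuk.nu.ke:.da.tu:.fri.ˈmu:.lu.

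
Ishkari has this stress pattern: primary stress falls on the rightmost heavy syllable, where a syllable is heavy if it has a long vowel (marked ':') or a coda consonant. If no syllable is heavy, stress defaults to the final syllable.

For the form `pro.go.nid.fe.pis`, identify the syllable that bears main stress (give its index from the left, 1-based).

Weights: 1 pro L, 2 go L, 3 nid H, 4 fe L, 5 pis H.
Heavy syllables in the domain: 3, 5. The rightmost is syllable 5 (pis).
Primary stress: syllable 5 → pro.go.nid.fe.ˈpis.

5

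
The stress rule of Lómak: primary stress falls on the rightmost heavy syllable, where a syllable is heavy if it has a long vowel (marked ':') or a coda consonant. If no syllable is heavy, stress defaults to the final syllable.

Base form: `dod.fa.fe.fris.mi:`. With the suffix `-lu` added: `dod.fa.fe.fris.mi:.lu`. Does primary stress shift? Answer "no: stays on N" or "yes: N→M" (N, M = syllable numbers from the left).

no: stays on 5

Base `dod.fa.fe.fris.mi:` (5 syllables):
  Weights: 1 dod H, 2 fa L, 3 fe L, 4 fris H, 5 mi: H.
  Heavy syllables in the domain: 1, 4, 5. The rightmost is syllable 5 (mi:).
  → primary stress on syllable 5.
Suffixed `dod.fa.fe.fris.mi:.lu` (6 syllables):
  Weights: 1 dod H, 2 fa L, 3 fe L, 4 fris H, 5 mi: H, 6 lu L.
  Heavy syllables in the domain: 1, 4, 5. The rightmost is syllable 5 (mi:).
  → primary stress on syllable 5.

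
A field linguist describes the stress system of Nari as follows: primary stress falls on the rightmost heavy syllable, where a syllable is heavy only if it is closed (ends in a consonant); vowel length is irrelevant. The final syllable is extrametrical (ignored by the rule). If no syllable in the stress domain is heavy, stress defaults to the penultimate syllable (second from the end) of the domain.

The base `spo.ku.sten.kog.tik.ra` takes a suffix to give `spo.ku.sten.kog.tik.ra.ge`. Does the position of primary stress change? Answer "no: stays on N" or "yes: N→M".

no: stays on 5

Base `spo.ku.sten.kog.tik.ra` (6 syllables):
  The final syllable (6, ra) is extrametrical; the stress domain is syllables 1–5.
  Weights: 1 spo L, 2 ku L, 3 sten H, 4 kog H, 5 tik H.
  Heavy syllables in the domain: 3, 4, 5. The rightmost is syllable 5 (tik).
  → primary stress on syllable 5.
Suffixed `spo.ku.sten.kog.tik.ra.ge` (7 syllables):
  The final syllable (7, ge) is extrametrical; the stress domain is syllables 1–6.
  Weights: 1 spo L, 2 ku L, 3 sten H, 4 kog H, 5 tik H, 6 ra L.
  Heavy syllables in the domain: 3, 4, 5. The rightmost is syllable 5 (tik).
  → primary stress on syllable 5.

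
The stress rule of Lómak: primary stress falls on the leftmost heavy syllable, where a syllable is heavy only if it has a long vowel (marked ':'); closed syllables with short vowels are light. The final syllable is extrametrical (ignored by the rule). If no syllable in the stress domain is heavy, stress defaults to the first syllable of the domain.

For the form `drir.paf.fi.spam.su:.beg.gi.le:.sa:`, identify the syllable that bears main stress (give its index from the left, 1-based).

The final syllable (9, sa:) is extrametrical; the stress domain is syllables 1–8.
Weights: 1 drir L, 2 paf L, 3 fi L, 4 spam L, 5 su: H, 6 beg L, 7 gi L, 8 le: H.
Heavy syllables in the domain: 5, 8. The leftmost is syllable 5 (su:).
Primary stress: syllable 5 → drir.paf.fi.spam.ˈsu:.beg.gi.le:.sa:.

5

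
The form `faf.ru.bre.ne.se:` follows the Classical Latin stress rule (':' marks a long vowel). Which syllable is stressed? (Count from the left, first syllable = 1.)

Classical Latin: stress the penult if heavy (long vowel or closed), else the antepenult.
Weights: 3 bre L, 4 ne L, 5 se: H.
The penult (syllable 4, ne) is light, so stress falls on the antepenult (syllable 3, bre).
Stress on syllable 3: faf.ru.ˈbre.ne.se:.

3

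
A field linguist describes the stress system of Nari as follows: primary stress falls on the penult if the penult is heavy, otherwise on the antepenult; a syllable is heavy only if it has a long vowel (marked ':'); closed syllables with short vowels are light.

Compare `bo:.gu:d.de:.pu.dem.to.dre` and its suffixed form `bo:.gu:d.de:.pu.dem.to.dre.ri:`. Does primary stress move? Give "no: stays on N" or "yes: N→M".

Base `bo:.gu:d.de:.pu.dem.to.dre` (7 syllables):
  Weights: 5 dem L, 6 to L, 7 dre L.
  The penult (syllable 6, to) is light, so stress falls on the antepenult (syllable 5, dem).
  → primary stress on syllable 5.
Suffixed `bo:.gu:d.de:.pu.dem.to.dre.ri:` (8 syllables):
  Weights: 6 to L, 7 dre L, 8 ri: H.
  The penult (syllable 7, dre) is light, so stress falls on the antepenult (syllable 6, to).
  → primary stress on syllable 6.

yes: 5→6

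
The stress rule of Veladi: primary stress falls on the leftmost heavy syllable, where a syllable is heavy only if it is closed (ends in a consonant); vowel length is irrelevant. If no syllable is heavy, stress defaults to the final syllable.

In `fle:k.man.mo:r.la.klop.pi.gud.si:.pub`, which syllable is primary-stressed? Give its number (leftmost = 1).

Weights: 1 fle:k H, 2 man H, 3 mo:r H, 4 la L, 5 klop H, 6 pi L, 7 gud H, 8 si: L, 9 pub H.
Heavy syllables in the domain: 1, 2, 3, 5, 7, 9. The leftmost is syllable 1 (fle:k).
Primary stress: syllable 1 → ˈfle:k.man.mo:r.la.klop.pi.gud.si:.pub.

1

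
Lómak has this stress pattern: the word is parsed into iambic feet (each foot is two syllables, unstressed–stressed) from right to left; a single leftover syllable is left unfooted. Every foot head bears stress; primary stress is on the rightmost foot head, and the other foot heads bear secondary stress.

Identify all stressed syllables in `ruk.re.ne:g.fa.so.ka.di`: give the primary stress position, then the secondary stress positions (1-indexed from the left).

primary 7, secondary 3, 5

Parse right to left into iambic (σˈσ) feet: ruk (re.ˈne:g) (fa.ˈso) (ka.ˈdi). Syllable 1 is left unfooted.
Foot heads (stressed positions): 3, 5, 7.
End Rule Rightmost: primary stress on the rightmost head = syllable 7.
Secondary stress on 3, 5: ruk.re.ˌne:g.fa.ˌso.ka.ˈdi.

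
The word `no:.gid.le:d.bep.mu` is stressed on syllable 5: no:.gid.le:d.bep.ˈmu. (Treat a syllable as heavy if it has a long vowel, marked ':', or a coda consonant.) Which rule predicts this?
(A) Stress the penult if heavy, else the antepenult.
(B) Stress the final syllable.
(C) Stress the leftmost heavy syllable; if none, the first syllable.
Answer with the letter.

Rule A → syllable 4 (observed: 5).
Rule B → syllable 5 ✓.
Rule C → syllable 1 (observed: 5).

B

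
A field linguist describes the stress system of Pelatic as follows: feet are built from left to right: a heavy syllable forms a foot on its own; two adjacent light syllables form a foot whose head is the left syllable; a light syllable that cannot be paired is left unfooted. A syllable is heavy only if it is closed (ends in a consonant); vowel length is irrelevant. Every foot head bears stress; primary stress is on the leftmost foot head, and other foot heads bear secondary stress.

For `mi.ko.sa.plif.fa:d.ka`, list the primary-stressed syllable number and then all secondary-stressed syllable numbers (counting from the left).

Weights: 1 mi L, 2 ko L, 3 sa L, 4 plif H, 5 fa:d H, 6 ka L.
Parse left to right (heavy = foot alone; LL = one foot; stranded L unfooted): (ˈmi.ko) sa (ˈplif) (ˈfa:d) ka.
Foot heads: 1, 4, 5.
Primary stress on the leftmost head = syllable 1.
Secondary stress on 4, 5: ˈmi.ko.sa.ˌplif.ˌfa:d.ka.

primary 1, secondary 4, 5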